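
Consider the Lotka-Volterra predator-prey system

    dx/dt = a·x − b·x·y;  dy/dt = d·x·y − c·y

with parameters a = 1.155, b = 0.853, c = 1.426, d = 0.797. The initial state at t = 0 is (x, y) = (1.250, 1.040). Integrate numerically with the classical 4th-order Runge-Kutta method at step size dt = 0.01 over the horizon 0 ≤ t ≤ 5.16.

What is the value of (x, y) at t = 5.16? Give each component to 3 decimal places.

t=0.000: state=(1.250, 1.040)
step 1 (dt=0.01): k1=(0.335, -0.447), k2=(0.338, -0.445), k3=(0.338, -0.445), k4=(0.341, -0.442); state += dt/6·(k1+2k2+2k3+k4)
t=0.010: state=(1.253, 1.036)
t=0.020: state=(1.257, 1.031)
t=0.030: state=(1.260, 1.027)
continuing one RK4 step at a time; state shown every 20 steps (Δt=0.2):
t=0.200: state=(1.328, 0.960)
t=0.400: state=(1.428, 0.899)
t=0.600: state=(1.550, 0.857)
t=0.800: state=(1.691, 0.834)
t=1.000: state=(1.849, 0.831)
t=1.200: state=(2.019, 0.850)
t=1.400: state=(2.192, 0.894)
t=1.600: state=(2.358, 0.966)
t=1.800: state=(2.498, 1.070)
t=2.000: state=(2.592, 1.208)
t=2.200: state=(2.620, 1.378)
t=2.400: state=(2.568, 1.568)
t=2.600: state=(2.436, 1.759)
t=2.800: state=(2.241, 1.921)
t=3.000: state=(2.014, 2.027)
t=3.200: state=(1.788, 2.063)
t=3.400: state=(1.587, 2.029)
t=3.600: state=(1.425, 1.939)
t=3.800: state=(1.303, 1.811)
t=4.000: state=(1.220, 1.664)
t=4.200: state=(1.173, 1.513)
t=4.400: state=(1.155, 1.369)
t=4.600: state=(1.166, 1.238)
t=4.800: state=(1.201, 1.124)
t=5.000: state=(1.260, 1.028)
t=5.160: state=(1.323, 0.964)

(x, y) = (1.323, 0.964)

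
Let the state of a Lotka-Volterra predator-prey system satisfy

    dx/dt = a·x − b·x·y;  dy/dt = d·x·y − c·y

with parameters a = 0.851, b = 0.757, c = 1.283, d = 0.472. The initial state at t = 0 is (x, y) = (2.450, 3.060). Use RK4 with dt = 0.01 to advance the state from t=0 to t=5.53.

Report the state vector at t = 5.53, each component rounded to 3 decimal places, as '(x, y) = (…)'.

(x, y) = (6.315, 1.022)

t=0.000: state=(2.450, 3.060)
step 1 (dt=0.01): k1=(-3.590, -0.387), k2=(-3.560, -0.413), k3=(-3.560, -0.413), k4=(-3.531, -0.438); state += dt/6·(k1+2k2+2k3+k4)
t=0.010: state=(2.414, 3.056)
t=0.020: state=(2.379, 3.051)
t=0.030: state=(2.345, 3.046)
continuing one RK4 step at a time; state shown every 20 steps (Δt=0.2):
t=0.200: state=(1.847, 2.895)
t=0.400: state=(1.442, 2.612)
t=0.600: state=(1.180, 2.285)
t=0.800: state=(1.014, 1.960)
t=1.000: state=(0.915, 1.660)
t=1.200: state=(0.861, 1.396)
t=1.400: state=(0.841, 1.170)
t=1.600: state=(0.847, 0.980)
t=1.800: state=(0.877, 0.823)
t=2.000: state=(0.927, 0.693)
t=2.200: state=(0.998, 0.587)
t=2.400: state=(1.090, 0.501)
t=2.600: state=(1.204, 0.432)
t=2.800: state=(1.343, 0.377)
t=3.000: state=(1.509, 0.333)
t=3.200: state=(1.706, 0.300)
t=3.400: state=(1.936, 0.276)
t=3.600: state=(2.204, 0.259)
t=3.800: state=(2.515, 0.251)
t=4.000: state=(2.871, 0.250)
t=4.200: state=(3.275, 0.258)
t=4.400: state=(3.729, 0.278)
t=4.600: state=(4.229, 0.313)
t=4.800: state=(4.762, 0.370)
t=5.000: state=(5.305, 0.461)
t=5.200: state=(5.807, 0.602)
t=5.400: state=(6.188, 0.822)
t=5.530: state=(6.315, 1.022)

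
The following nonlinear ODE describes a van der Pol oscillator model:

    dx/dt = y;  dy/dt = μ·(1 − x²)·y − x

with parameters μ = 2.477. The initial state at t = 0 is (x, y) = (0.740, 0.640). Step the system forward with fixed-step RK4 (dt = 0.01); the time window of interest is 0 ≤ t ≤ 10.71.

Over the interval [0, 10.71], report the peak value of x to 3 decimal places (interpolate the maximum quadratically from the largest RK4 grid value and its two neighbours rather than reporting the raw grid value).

max x = 2.022

t=0.000: state=(0.740, 0.640)
step 1 (dt=0.01): k1=(0.640, -0.023), k2=(0.640, -0.034), k3=(0.640, -0.034), k4=(0.640, -0.045); state += dt/6·(k1+2k2+2k3+k4)
t=0.010: state=(0.746, 0.640)
t=0.020: state=(0.753, 0.639)
t=0.030: state=(0.759, 0.638)
continuing one RK4 step at a time; state shown every 50 steps (Δt=0.5):
t=0.500: state=(1.009, 0.349)
t=1.000: state=(1.050, -0.183)
t=1.500: state=(0.830, -0.725)
t=2.000: state=(0.199, -2.107)
t=2.500: state=(-1.498, -3.242)
t=3.000: state=(-1.979, 0.128)
t=3.500: state=(-1.858, 0.289)
t=4.000: state=(-1.702, 0.338)
t=4.500: state=(-1.516, 0.412)
t=5.000: state=(-1.279, 0.552)
t=5.500: state=(-0.930, 0.913)
t=6.000: state=(-0.201, 2.372)
t=6.500: state=(1.622, 3.032)
t=7.000: state=(2.010, -0.163)
t=7.500: state=(1.887, -0.284)
t=8.000: state=(1.734, -0.328)
t=8.500: state=(1.555, -0.394)
t=9.000: state=(1.332, -0.515)
t=9.500: state=(1.014, -0.806)
t=10.000: state=(0.409, -1.877)
t=10.500: state=(-1.265, -4.143)
t=10.710: state=(-1.875, -1.542)
largest grid value and its neighbours: x(6.860)=2.02205, x(6.870)=2.02226, x(6.880)=2.02225
parabola through these three points peaks at t≈6.875 with x≈2.02228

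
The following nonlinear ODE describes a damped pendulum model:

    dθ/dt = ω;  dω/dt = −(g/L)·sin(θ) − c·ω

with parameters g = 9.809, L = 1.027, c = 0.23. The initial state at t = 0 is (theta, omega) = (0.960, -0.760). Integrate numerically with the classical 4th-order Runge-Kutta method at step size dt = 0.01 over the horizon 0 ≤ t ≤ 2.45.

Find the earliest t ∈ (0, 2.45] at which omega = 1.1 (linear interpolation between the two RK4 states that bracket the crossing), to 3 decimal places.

t = 1.137

t=0.000: state=(0.960, -0.760)
step 1 (dt=0.01): k1=(-0.760, -7.649), k2=(-0.798, -7.620), k3=(-0.798, -7.619), k4=(-0.836, -7.588); state += dt/6·(k1+2k2+2k3+k4)
t=0.010: state=(0.952, -0.836)
t=0.020: state=(0.943, -0.912)
t=0.030: state=(0.934, -0.987)
continuing one RK4 step at a time; state shown every 10 steps (Δt=0.1):
t=0.100: state=(0.847, -1.487)
t=0.200: state=(0.666, -2.104)
t=0.300: state=(0.432, -2.550)
t=0.400: state=(0.164, -2.770)
t=0.500: state=(-0.113, -2.730)
t=0.600: state=(-0.374, -2.438)
t=0.700: state=(-0.594, -1.940)
t=0.800: state=(-0.757, -1.302)
t=0.900: state=(-0.852, -0.588)
t=1.000: state=(-0.874, 0.146)
t=1.100: state=(-0.824, 0.855)
t=1.130: state=(-0.795, 1.056)
next step: t=1.140: state=(-0.784, 1.121) — omega has crossed 1.1
linear interpolation between t=1.130 (1.05607) and t=1.140 (1.12139) → t≈1.137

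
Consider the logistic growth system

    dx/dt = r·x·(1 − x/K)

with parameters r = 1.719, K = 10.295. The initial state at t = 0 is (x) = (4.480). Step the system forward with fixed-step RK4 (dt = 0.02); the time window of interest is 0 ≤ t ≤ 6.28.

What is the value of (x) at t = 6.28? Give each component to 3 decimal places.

(x) = (10.295)

t=0.000: state=(4.480)
step 1 (dt=0.02): k1=(4.350), k2=(4.359), k3=(4.359), k4=(4.368); state += dt/6·(k1+2k2+2k3+k4)
t=0.020: state=(4.567)
t=0.040: state=(4.655)
t=0.060: state=(4.743)
continuing one RK4 step at a time; state shown every 25 steps (Δt=0.5):
t=0.500: state=(6.644)
t=1.000: state=(8.352)
t=1.500: state=(9.372)
t=2.000: state=(9.883)
t=2.500: state=(10.116)
t=3.000: state=(10.219)
t=3.500: state=(10.263)
t=4.000: state=(10.281)
t=4.500: state=(10.289)
t=5.000: state=(10.293)
t=5.500: state=(10.294)
t=6.000: state=(10.295)
t=6.280: state=(10.295)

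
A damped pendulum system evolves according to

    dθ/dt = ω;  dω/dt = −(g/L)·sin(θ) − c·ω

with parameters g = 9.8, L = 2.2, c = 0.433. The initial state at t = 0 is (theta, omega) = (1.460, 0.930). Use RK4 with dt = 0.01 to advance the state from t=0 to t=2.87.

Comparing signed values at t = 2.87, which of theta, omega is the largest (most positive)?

largest component: omega

t=0.000: state=(1.460, 0.930)
step 1 (dt=0.01): k1=(0.930, -4.830), k2=(0.906, -4.822), k3=(0.906, -4.822), k4=(0.882, -4.813); state += dt/6·(k1+2k2+2k3+k4)
t=0.010: state=(1.469, 0.882)
t=0.020: state=(1.478, 0.834)
t=0.030: state=(1.486, 0.786)
continuing one RK4 step at a time; state shown every 10 steps (Δt=0.1):
t=0.100: state=(1.529, 0.456)
t=0.200: state=(1.552, 0.001)
t=0.300: state=(1.530, -0.435)
t=0.400: state=(1.465, -0.851)
t=0.500: state=(1.360, -1.246)
t=0.600: state=(1.217, -1.612)
t=0.700: state=(1.039, -1.937)
t=0.800: state=(0.832, -2.206)
t=0.900: state=(0.601, -2.398)
t=1.000: state=(0.355, -2.497)
t=1.100: state=(0.105, -2.489)
t=1.200: state=(-0.139, -2.376)
t=1.300: state=(-0.367, -2.165)
t=1.400: state=(-0.570, -1.876)
t=1.500: state=(-0.740, -1.530)
t=1.600: state=(-0.874, -1.149)
t=1.700: state=(-0.970, -0.752)
t=1.800: state=(-1.025, -0.353)
t=1.900: state=(-1.041, 0.037)
t=2.000: state=(-1.018, 0.409)
t=2.100: state=(-0.959, 0.757)
t=2.200: state=(-0.868, 1.070)
t=2.300: state=(-0.747, 1.340)
t=2.400: state=(-0.602, 1.556)
t=2.500: state=(-0.438, 1.706)
t=2.600: state=(-0.263, 1.784)
t=2.700: state=(-0.084, 1.783)
t=2.800: state=(0.091, 1.705)
t=2.870: state=(0.207, 1.608)
compare at T: theta=0.207, omega=1.608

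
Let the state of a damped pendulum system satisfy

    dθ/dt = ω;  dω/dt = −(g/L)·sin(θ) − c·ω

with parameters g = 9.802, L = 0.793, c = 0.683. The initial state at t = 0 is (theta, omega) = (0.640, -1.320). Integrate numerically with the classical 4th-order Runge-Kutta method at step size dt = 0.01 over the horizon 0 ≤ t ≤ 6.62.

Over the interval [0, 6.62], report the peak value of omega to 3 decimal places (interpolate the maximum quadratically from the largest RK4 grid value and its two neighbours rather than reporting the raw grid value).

max omega = 1.650

t=0.000: state=(0.640, -1.320)
step 1 (dt=0.01): k1=(-1.320, -6.480), k2=(-1.352, -6.392), k3=(-1.352, -6.391), k4=(-1.384, -6.302); state += dt/6·(k1+2k2+2k3+k4)
t=0.010: state=(0.626, -1.384)
t=0.020: state=(0.612, -1.446)
t=0.030: state=(0.598, -1.506)
continuing one RK4 step at a time; state shown every 25 steps (Δt=0.25):
t=0.250: state=(0.163, -2.244)
t=0.500: state=(-0.345, -1.576)
t=0.750: state=(-0.550, -0.011)
t=1.000: state=(-0.371, 1.315)
t=1.250: state=(0.020, 1.604)
t=1.500: state=(0.336, 0.791)
t=1.750: state=(0.383, -0.401)
t=2.000: state=(0.173, -1.152)
t=2.250: state=(-0.118, -1.031)
t=2.500: state=(-0.286, -0.248)
t=2.750: state=(-0.239, 0.573)
t=3.000: state=(-0.042, 0.891)
t=3.250: state=(0.152, 0.568)
t=3.500: state=(0.215, -0.079)
t=3.750: state=(0.126, -0.573)
t=4.000: state=(-0.033, -0.611)
t=4.250: state=(-0.144, -0.237)
t=4.500: state=(-0.143, 0.235)
t=4.750: state=(-0.047, 0.477)
t=5.000: state=(0.065, 0.364)
t=5.250: state=(0.116, 0.027)
t=5.500: state=(0.082, -0.275)
t=5.750: state=(-0.001, -0.347)
t=6.000: state=(-0.071, -0.177)
t=6.250: state=(-0.082, 0.084)
t=6.500: state=(-0.037, 0.248)
t=6.620: state=(-0.006, 0.260)
largest grid value and its neighbours: omega(1.170)=1.64839, omega(1.180)=1.64985, omega(1.190)=1.64928
parabola through these three points peaks at t≈1.182 with omega≈1.64990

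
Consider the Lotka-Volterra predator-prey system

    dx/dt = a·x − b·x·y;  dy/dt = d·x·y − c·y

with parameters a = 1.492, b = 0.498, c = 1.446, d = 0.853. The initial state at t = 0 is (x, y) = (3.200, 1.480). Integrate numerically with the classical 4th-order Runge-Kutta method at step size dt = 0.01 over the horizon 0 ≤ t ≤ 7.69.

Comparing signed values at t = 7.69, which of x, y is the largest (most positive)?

t=0.000: state=(3.200, 1.480)
step 1 (dt=0.01): k1=(2.416, 1.900), k2=(2.410, 1.927), k3=(2.410, 1.927), k4=(2.403, 1.955); state += dt/6·(k1+2k2+2k3+k4)
t=0.010: state=(3.224, 1.499)
t=0.020: state=(3.248, 1.519)
t=0.030: state=(3.272, 1.540)
continuing one RK4 step at a time; state shown every 25 steps (Δt=0.25):
t=0.250: state=(3.721, 2.165)
t=0.500: state=(3.843, 3.414)
t=0.750: state=(3.282, 5.147)
t=1.000: state=(2.285, 6.505)
t=1.250: state=(1.440, 6.700)
t=1.500: state=(0.944, 5.985)
t=1.750: state=(0.693, 4.948)
t=2.000: state=(0.579, 3.941)
t=2.250: state=(0.544, 3.092)
t=2.500: state=(0.562, 2.421)
t=2.750: state=(0.624, 1.912)
t=3.000: state=(0.731, 1.538)
t=3.250: state=(0.893, 1.273)
t=3.500: state=(1.119, 1.097)
t=3.750: state=(1.427, 1.001)
t=4.000: state=(1.833, 0.986)
t=4.250: state=(2.345, 1.070)
t=4.500: state=(2.943, 1.309)
t=4.750: state=(3.530, 1.821)
t=5.000: state=(3.865, 2.812)
t=5.250: state=(3.601, 4.399)
t=5.500: state=(2.715, 6.054)
t=5.750: state=(1.752, 6.763)
t=6.000: state=(1.114, 6.355)
t=6.250: state=(0.776, 5.393)
t=6.500: state=(0.615, 4.348)
t=6.750: state=(0.552, 3.426)
t=7.000: state=(0.549, 2.681)
t=7.250: state=(0.592, 2.108)
t=7.500: state=(0.680, 1.680)
t=7.690: state=(0.780, 1.436)
compare at T: x=0.780, y=1.436

largest component: y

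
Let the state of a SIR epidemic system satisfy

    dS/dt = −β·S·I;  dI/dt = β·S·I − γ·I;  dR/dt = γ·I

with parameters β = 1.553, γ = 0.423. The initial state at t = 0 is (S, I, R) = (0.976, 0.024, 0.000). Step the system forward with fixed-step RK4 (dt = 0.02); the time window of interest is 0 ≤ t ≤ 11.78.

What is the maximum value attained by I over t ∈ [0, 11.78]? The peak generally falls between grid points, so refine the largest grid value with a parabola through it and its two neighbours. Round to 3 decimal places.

max I = 0.380

t=0.000: state=(0.976, 0.024, 0.000)
step 1 (dt=0.02): k1=(-0.036, 0.026, 0.010), k2=(-0.037, 0.026, 0.010), k3=(-0.037, 0.027, 0.010), k4=(-0.037, 0.027, 0.010); state += dt/6·(k1+2k2+2k3+k4)
t=0.020: state=(0.975, 0.025, 0.000)
t=0.040: state=(0.975, 0.025, 0.000)
t=0.060: state=(0.974, 0.026, 0.001)
continuing one RK4 step at a time; state shown every 25 steps (Δt=0.5):
t=0.500: state=(0.952, 0.041, 0.007)
t=1.000: state=(0.913, 0.069, 0.018)
t=1.500: state=(0.853, 0.111, 0.037)
t=2.000: state=(0.766, 0.168, 0.066)
t=2.500: state=(0.655, 0.236, 0.109)
t=3.000: state=(0.531, 0.303, 0.166)
t=3.500: state=(0.411, 0.354, 0.236)
t=4.000: state=(0.309, 0.378, 0.314)
t=4.500: state=(0.230, 0.376, 0.394)
t=5.000: state=(0.173, 0.356, 0.471)
t=5.500: state=(0.133, 0.324, 0.543)
t=6.000: state=(0.105, 0.287, 0.608)
t=6.500: state=(0.085, 0.250, 0.665)
t=7.000: state=(0.071, 0.215, 0.714)
t=7.500: state=(0.061, 0.183, 0.756)
t=8.000: state=(0.053, 0.155, 0.792)
t=8.500: state=(0.048, 0.130, 0.822)
t=9.000: state=(0.044, 0.109, 0.847)
t=9.500: state=(0.040, 0.091, 0.868)
t=10.000: state=(0.038, 0.076, 0.886)
t=10.500: state=(0.036, 0.064, 0.901)
t=11.000: state=(0.034, 0.053, 0.913)
t=11.500: state=(0.033, 0.044, 0.923)
t=11.780: state=(0.032, 0.040, 0.928)
largest grid value and its neighbours: I(4.200)=0.37999, I(4.220)=0.37999, I(4.240)=0.37996
parabola through these three points peaks at t≈4.212 with I≈0.38000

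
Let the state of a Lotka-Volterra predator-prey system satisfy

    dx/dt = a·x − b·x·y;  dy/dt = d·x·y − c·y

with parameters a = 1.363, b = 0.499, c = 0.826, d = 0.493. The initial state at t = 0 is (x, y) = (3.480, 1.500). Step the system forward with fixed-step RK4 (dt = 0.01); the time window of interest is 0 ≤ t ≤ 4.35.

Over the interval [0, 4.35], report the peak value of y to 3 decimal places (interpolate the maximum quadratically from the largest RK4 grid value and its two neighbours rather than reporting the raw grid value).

max y = 5.737

t=0.000: state=(3.480, 1.500)
step 1 (dt=0.01): k1=(2.138, 1.334), k2=(2.133, 1.348), k3=(2.133, 1.348), k4=(2.128, 1.362); state += dt/6·(k1+2k2+2k3+k4)
t=0.010: state=(3.501, 1.513)
t=0.020: state=(3.523, 1.527)
t=0.030: state=(3.544, 1.541)
continuing one RK4 step at a time; state shown every 20 steps (Δt=0.2):
t=0.200: state=(3.875, 1.829)
t=0.400: state=(4.147, 2.305)
t=0.600: state=(4.195, 2.955)
t=0.800: state=(3.946, 3.752)
t=1.000: state=(3.418, 4.581)
t=1.200: state=(2.741, 5.264)
t=1.400: state=(2.082, 5.656)
t=1.600: state=(1.546, 5.727)
t=1.800: state=(1.155, 5.540)
t=2.000: state=(0.887, 5.189)
t=2.200: state=(0.709, 4.756)
t=2.400: state=(0.593, 4.298)
t=2.600: state=(0.519, 3.847)
t=2.800: state=(0.474, 3.424)
t=3.000: state=(0.451, 3.038)
t=3.200: state=(0.445, 2.691)
t=3.400: state=(0.454, 2.385)
t=3.600: state=(0.477, 2.116)
t=3.800: state=(0.513, 1.883)
t=4.000: state=(0.564, 1.683)
t=4.200: state=(0.631, 1.513)
t=4.350: state=(0.695, 1.404)
largest grid value and its neighbours: y(1.540)=5.73702, y(1.550)=5.73710, y(1.560)=5.73648
parabola through these three points peaks at t≈1.546 with y≈5.73715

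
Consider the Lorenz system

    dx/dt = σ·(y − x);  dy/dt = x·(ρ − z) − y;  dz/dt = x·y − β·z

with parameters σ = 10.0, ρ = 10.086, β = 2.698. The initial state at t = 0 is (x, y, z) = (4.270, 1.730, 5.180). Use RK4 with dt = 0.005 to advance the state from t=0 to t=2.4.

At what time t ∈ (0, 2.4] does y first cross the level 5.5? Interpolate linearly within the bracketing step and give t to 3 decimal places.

t = 0.248

t=0.000: state=(4.270, 1.730, 5.180)
step 1 (dt=0.005): k1=(-25.400, 19.219, -6.589), k2=(-24.285, 18.928, -6.452), k3=(-24.320, 18.941, -6.451), k4=(-23.237, 18.661, -6.319); state += dt/6·(k1+2k2+2k3+k4)
t=0.005: state=(4.148, 1.825, 5.148)
t=0.010: state=(4.037, 1.917, 5.117)
t=0.015: state=(3.936, 2.006, 5.087)
continuing one RK4 step at a time; state shown every 20 steps (Δt=0.1):
t=0.100: state=(3.269, 3.307, 4.749)
t=0.200: state=(3.820, 4.756, 4.870)
t=0.245: state=(4.294, 5.450, 5.192)
next step: t=0.250: state=(4.352, 5.528, 5.240) — y has crossed 5.5
linear interpolation between t=0.245 (5.44969) and t=0.250 (5.52751) → t≈0.248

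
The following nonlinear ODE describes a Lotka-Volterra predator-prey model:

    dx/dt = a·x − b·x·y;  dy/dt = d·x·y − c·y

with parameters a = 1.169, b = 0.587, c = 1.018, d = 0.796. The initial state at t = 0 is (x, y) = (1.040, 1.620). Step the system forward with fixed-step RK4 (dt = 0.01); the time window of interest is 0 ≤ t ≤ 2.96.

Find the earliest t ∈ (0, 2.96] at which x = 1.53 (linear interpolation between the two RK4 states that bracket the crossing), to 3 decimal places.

t = 1.438

t=0.000: state=(1.040, 1.620)
step 1 (dt=0.01): k1=(0.227, -0.308), k2=(0.228, -0.306), k3=(0.228, -0.306), k4=(0.229, -0.305); state += dt/6·(k1+2k2+2k3+k4)
t=0.010: state=(1.042, 1.617)
t=0.020: state=(1.045, 1.614)
t=0.030: state=(1.047, 1.611)
continuing one RK4 step at a time; state shown every 10 steps (Δt=0.1):
t=0.100: state=(1.064, 1.591)
t=0.200: state=(1.090, 1.566)
t=0.300: state=(1.118, 1.544)
t=0.400: state=(1.149, 1.526)
t=0.500: state=(1.181, 1.512)
t=0.600: state=(1.215, 1.503)
t=0.700: state=(1.251, 1.497)
t=0.800: state=(1.288, 1.496)
t=0.900: state=(1.325, 1.499)
t=1.000: state=(1.364, 1.507)
t=1.100: state=(1.403, 1.520)
t=1.200: state=(1.442, 1.537)
t=1.300: state=(1.480, 1.560)
t=1.400: state=(1.516, 1.587)
t=1.430: state=(1.527, 1.596)
next step: t=1.440: state=(1.531, 1.599) — x has crossed 1.53
linear interpolation between t=1.430 (1.52716) and t=1.440 (1.53069) → t≈1.438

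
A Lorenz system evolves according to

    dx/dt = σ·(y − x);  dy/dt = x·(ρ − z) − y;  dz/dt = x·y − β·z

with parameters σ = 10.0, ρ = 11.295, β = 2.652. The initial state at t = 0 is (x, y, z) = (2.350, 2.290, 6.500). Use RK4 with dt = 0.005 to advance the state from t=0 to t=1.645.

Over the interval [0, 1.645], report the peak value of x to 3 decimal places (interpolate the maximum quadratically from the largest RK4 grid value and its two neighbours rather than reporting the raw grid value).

max x = 7.644

t=0.000: state=(2.350, 2.290, 6.500)
step 1 (dt=0.005): k1=(-0.600, 8.978, -11.857), k2=(-0.361, 9.018, -11.729), k3=(-0.366, 9.020, -11.728), k4=(-0.131, 9.062, -11.599); state += dt/6·(k1+2k2+2k3+k4)
t=0.005: state=(2.348, 2.335, 6.441)
t=0.010: state=(2.349, 2.381, 6.384)
t=0.015: state=(2.351, 2.427, 6.328)
continuing one RK4 step at a time; state shown every 20 steps (Δt=0.1):
t=0.100: state=(2.673, 3.315, 5.594)
t=0.200: state=(3.575, 4.727, 5.394)
t=0.300: state=(4.950, 6.514, 6.266)
t=0.400: state=(6.547, 8.045, 8.580)
t=0.500: state=(7.591, 8.002, 11.758)
t=0.600: state=(7.201, 6.069, 13.709)
t=0.700: state=(5.685, 4.014, 13.332)
t=0.800: state=(4.210, 3.030, 11.696)
t=0.900: state=(3.388, 2.913, 9.925)
t=1.000: state=(3.208, 3.294, 8.491)
t=1.100: state=(3.517, 4.033, 7.584)
t=1.200: state=(4.213, 5.072, 7.364)
t=1.300: state=(5.185, 6.228, 8.004)
t=1.400: state=(6.174, 7.027, 9.512)
t=1.500: state=(6.715, 6.873, 11.324)
t=1.600: state=(6.448, 5.794, 12.400)
t=1.645: state=(6.098, 5.219, 12.470)
largest grid value and its neighbours: x(0.520)=7.64150, x(0.525)=7.64389, x(0.530)=7.64214
parabola through these three points peaks at t≈0.525 with x≈7.64390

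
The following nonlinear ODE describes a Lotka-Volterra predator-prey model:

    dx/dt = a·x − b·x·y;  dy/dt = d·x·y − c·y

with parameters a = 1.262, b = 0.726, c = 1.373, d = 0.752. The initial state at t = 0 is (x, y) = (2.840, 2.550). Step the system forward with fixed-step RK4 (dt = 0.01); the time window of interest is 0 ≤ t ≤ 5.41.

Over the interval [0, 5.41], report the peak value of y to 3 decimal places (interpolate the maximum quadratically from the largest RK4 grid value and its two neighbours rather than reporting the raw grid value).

max y = 3.110

t=0.000: state=(2.840, 2.550)
step 1 (dt=0.01): k1=(-1.674, 1.945), k2=(-1.689, 1.936), k3=(-1.689, 1.936), k4=(-1.703, 1.927); state += dt/6·(k1+2k2+2k3+k4)
t=0.010: state=(2.823, 2.569)
t=0.020: state=(2.806, 2.589)
t=0.030: state=(2.788, 2.608)
continuing one RK4 step at a time; state shown every 20 steps (Δt=0.2):
t=0.200: state=(2.459, 2.889)
t=0.400: state=(2.048, 3.081)
t=0.600: state=(1.680, 3.096)
t=0.800: state=(1.391, 2.960)
t=1.000: state=(1.184, 2.727)
t=1.200: state=(1.046, 2.449)
t=1.400: state=(0.963, 2.163)
t=1.600: state=(0.924, 1.893)
t=1.800: state=(0.920, 1.652)
t=2.000: state=(0.946, 1.444)
t=2.200: state=(1.000, 1.270)
t=2.400: state=(1.082, 1.128)
t=2.600: state=(1.192, 1.016)
t=2.800: state=(1.332, 0.933)
t=3.000: state=(1.504, 0.878)
t=3.200: state=(1.709, 0.849)
t=3.400: state=(1.945, 0.849)
t=3.600: state=(2.209, 0.881)
t=3.800: state=(2.490, 0.953)
t=4.000: state=(2.768, 1.076)
t=4.200: state=(3.009, 1.263)
t=4.400: state=(3.165, 1.529)
t=4.600: state=(3.185, 1.877)
t=4.800: state=(3.032, 2.281)
t=5.000: state=(2.721, 2.676)
t=5.200: state=(2.320, 2.973)
t=5.400: state=(1.917, 3.105)
t=5.410: state=(1.898, 3.107)
largest grid value and its neighbours: y(0.510)=3.11020, y(0.520)=3.11025, y(0.530)=3.10987
parabola through these three points peaks at t≈0.516 with y≈3.11028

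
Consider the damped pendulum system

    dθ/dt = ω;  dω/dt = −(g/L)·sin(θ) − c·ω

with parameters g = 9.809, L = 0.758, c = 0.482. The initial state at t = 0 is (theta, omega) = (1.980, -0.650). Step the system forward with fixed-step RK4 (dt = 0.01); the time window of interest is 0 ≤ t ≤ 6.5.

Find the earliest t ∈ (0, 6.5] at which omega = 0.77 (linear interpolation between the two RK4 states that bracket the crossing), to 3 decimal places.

t = 1.096

t=0.000: state=(1.980, -0.650)
step 1 (dt=0.01): k1=(-0.650, -11.559), k2=(-0.708, -11.548), k3=(-0.708, -11.549), k4=(-0.765, -11.539); state += dt/6·(k1+2k2+2k3+k4)
t=0.010: state=(1.973, -0.765)
t=0.020: state=(1.965, -0.881)
t=0.030: state=(1.955, -0.996)
continuing one RK4 step at a time; state shown every 25 steps (Δt=0.25):
t=0.250: state=(1.457, -3.526)
t=0.500: state=(0.291, -5.383)
t=0.750: state=(-0.922, -3.753)
t=1.000: state=(-1.452, -0.458)
t=1.090: state=(-1.441, 0.693)
next step: t=1.100: state=(-1.433, 0.818) — omega has crossed 0.77
linear interpolation between t=1.090 (0.69334) and t=1.100 (0.81795) → t≈1.096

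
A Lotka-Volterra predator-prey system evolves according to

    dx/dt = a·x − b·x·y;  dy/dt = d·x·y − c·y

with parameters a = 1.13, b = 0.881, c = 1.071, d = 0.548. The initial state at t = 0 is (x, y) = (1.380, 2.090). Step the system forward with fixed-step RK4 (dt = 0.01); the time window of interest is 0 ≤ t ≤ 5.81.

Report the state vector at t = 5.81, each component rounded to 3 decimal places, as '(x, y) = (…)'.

t=0.000: state=(1.380, 2.090)
step 1 (dt=0.01): k1=(-0.982, -0.658), k2=(-0.974, -0.662), k3=(-0.974, -0.662), k4=(-0.967, -0.667); state += dt/6·(k1+2k2+2k3+k4)
t=0.010: state=(1.370, 2.083)
t=0.020: state=(1.361, 2.077)
t=0.030: state=(1.351, 2.070)
continuing one RK4 step at a time; state shown every 20 steps (Δt=0.2):
t=0.200: state=(1.212, 1.944)
t=0.400: state=(1.094, 1.779)
t=0.600: state=(1.018, 1.612)
t=0.800: state=(0.974, 1.451)
t=1.000: state=(0.958, 1.302)
t=1.200: state=(0.967, 1.167)
t=1.400: state=(0.997, 1.049)
t=1.600: state=(1.049, 0.947)
t=1.800: state=(1.121, 0.861)
t=2.000: state=(1.216, 0.790)
t=2.200: state=(1.333, 0.733)
t=2.400: state=(1.474, 0.690)
t=2.600: state=(1.641, 0.660)
t=2.800: state=(1.834, 0.645)
t=3.000: state=(2.053, 0.644)
t=3.200: state=(2.296, 0.659)
t=3.400: state=(2.555, 0.694)
t=3.600: state=(2.821, 0.752)
t=3.800: state=(3.075, 0.839)
t=4.000: state=(3.291, 0.960)
t=4.200: state=(3.437, 1.122)
t=4.400: state=(3.475, 1.324)
t=4.600: state=(3.381, 1.558)
t=4.800: state=(3.152, 1.801)
t=5.000: state=(2.821, 2.018)
t=5.200: state=(2.441, 2.174)
t=5.400: state=(2.071, 2.246)
t=5.600: state=(1.747, 2.234)
t=5.800: state=(1.487, 2.151)
t=5.810: state=(1.476, 2.146)

(x, y) = (1.476, 2.146)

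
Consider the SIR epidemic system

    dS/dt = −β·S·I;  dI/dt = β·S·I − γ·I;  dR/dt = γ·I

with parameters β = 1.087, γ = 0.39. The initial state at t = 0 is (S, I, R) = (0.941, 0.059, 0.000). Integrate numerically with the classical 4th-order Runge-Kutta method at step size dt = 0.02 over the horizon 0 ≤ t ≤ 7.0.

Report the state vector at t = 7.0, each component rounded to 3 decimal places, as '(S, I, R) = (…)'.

t=0.000: state=(0.941, 0.059, 0.000)
step 1 (dt=0.02): k1=(-0.060, 0.037, 0.023), k2=(-0.061, 0.038, 0.023), k3=(-0.061, 0.038, 0.023), k4=(-0.061, 0.038, 0.023); state += dt/6·(k1+2k2+2k3+k4)
t=0.020: state=(0.940, 0.060, 0.000)
t=0.040: state=(0.939, 0.061, 0.001)
t=0.060: state=(0.937, 0.061, 0.001)
continuing one RK4 step at a time; state shown every 25 steps (Δt=0.5):
t=0.500: state=(0.906, 0.080, 0.013)
t=1.000: state=(0.862, 0.107, 0.032)
t=1.500: state=(0.806, 0.138, 0.055)
t=2.000: state=(0.741, 0.173, 0.086)
t=2.500: state=(0.668, 0.209, 0.123)
t=3.000: state=(0.590, 0.242, 0.167)
t=3.500: state=(0.514, 0.269, 0.217)
t=4.000: state=(0.441, 0.287, 0.272)
t=4.500: state=(0.377, 0.295, 0.329)
t=5.000: state=(0.321, 0.293, 0.386)
t=5.500: state=(0.274, 0.283, 0.442)
t=6.000: state=(0.236, 0.268, 0.496)
t=6.500: state=(0.205, 0.248, 0.546)
t=7.000: state=(0.180, 0.227, 0.593)

(S, I, R) = (0.180, 0.227, 0.593)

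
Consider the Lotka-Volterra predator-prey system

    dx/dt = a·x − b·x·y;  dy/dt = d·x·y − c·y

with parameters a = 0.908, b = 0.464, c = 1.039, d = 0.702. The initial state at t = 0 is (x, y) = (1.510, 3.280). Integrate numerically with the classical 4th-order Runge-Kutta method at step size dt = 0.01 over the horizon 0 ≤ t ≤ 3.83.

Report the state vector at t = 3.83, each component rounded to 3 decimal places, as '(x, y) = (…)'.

(x, y) = (1.552, 1.051)

t=0.000: state=(1.510, 3.280)
step 1 (dt=0.01): k1=(-0.927, 0.069), k2=(-0.924, 0.058), k3=(-0.924, 0.058), k4=(-0.922, 0.048); state += dt/6·(k1+2k2+2k3+k4)
t=0.010: state=(1.501, 3.281)
t=0.020: state=(1.492, 3.281)
t=0.030: state=(1.482, 3.281)
continuing one RK4 step at a time; state shown every 20 steps (Δt=0.2):
t=0.200: state=(1.336, 3.253)
t=0.400: state=(1.190, 3.154)
t=0.600: state=(1.072, 3.002)
t=0.800: state=(0.981, 2.816)
t=1.000: state=(0.914, 2.613)
t=1.200: state=(0.869, 2.405)
t=1.400: state=(0.841, 2.202)
t=1.600: state=(0.830, 2.012)
t=1.800: state=(0.832, 1.836)
t=2.000: state=(0.848, 1.678)
t=2.200: state=(0.876, 1.538)
t=2.400: state=(0.916, 1.417)
t=2.600: state=(0.968, 1.314)
t=2.800: state=(1.032, 1.228)
t=3.000: state=(1.107, 1.159)
t=3.200: state=(1.196, 1.107)
t=3.400: state=(1.296, 1.071)
t=3.600: state=(1.409, 1.051)
t=3.800: state=(1.533, 1.050)
t=3.830: state=(1.552, 1.051)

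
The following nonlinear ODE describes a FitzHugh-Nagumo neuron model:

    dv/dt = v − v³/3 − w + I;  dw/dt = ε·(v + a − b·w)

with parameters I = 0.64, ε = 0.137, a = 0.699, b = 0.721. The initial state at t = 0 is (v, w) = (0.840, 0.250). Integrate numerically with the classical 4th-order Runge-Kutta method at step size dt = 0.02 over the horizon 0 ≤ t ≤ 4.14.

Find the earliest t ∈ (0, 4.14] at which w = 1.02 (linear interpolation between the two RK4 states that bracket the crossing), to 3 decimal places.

t=0.000: state=(0.840, 0.250)
step 1 (dt=0.02): k1=(1.032, 0.186), k2=(1.034, 0.187), k3=(1.034, 0.187), k4=(1.034, 0.189); state += dt/6·(k1+2k2+2k3+k4)
t=0.020: state=(0.861, 0.254)
t=0.040: state=(0.881, 0.258)
t=0.060: state=(0.902, 0.261)
continuing one RK4 step at a time; state shown every 10 steps (Δt=0.2):
t=0.200: state=(1.046, 0.290)
t=0.400: state=(1.240, 0.334)
t=0.600: state=(1.406, 0.382)
t=0.800: state=(1.533, 0.434)
t=1.000: state=(1.622, 0.487)
t=1.200: state=(1.677, 0.542)
t=1.400: state=(1.706, 0.596)
t=1.600: state=(1.717, 0.650)
t=1.800: state=(1.716, 0.702)
t=2.000: state=(1.706, 0.754)
t=2.200: state=(1.691, 0.804)
t=2.400: state=(1.672, 0.853)
t=2.600: state=(1.651, 0.901)
t=2.800: state=(1.629, 0.946)
t=3.000: state=(1.604, 0.991)
t=3.120: state=(1.589, 1.017)
next step: t=3.140: state=(1.587, 1.021) — w has crossed 1.02
linear interpolation between t=3.120 (1.01664) and t=3.140 (1.02090) → t≈3.136

t = 3.136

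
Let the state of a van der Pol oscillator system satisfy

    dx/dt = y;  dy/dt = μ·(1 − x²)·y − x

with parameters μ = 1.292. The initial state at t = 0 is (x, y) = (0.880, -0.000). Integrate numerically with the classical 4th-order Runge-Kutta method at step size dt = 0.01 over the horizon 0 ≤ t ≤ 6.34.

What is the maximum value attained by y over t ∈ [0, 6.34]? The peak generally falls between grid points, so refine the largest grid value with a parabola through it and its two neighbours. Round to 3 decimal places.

max y = 2.976

t=0.000: state=(0.880, -0.000)
step 1 (dt=0.01): k1=(-0.000, -0.880), k2=(-0.004, -0.881), k3=(-0.004, -0.881), k4=(-0.009, -0.883); state += dt/6·(k1+2k2+2k3+k4)
t=0.010: state=(0.880, -0.009)
t=0.020: state=(0.880, -0.018)
t=0.030: state=(0.880, -0.027)
continuing one RK4 step at a time; state shown every 25 steps (Δt=0.25):
t=0.250: state=(0.852, -0.227)
t=0.500: state=(0.765, -0.469)
t=0.750: state=(0.615, -0.744)
t=1.000: state=(0.387, -1.090)
t=1.250: state=(0.060, -1.546)
t=1.500: state=(-0.392, -2.066)
t=1.750: state=(-0.948, -2.277)
t=2.000: state=(-1.458, -1.664)
t=2.250: state=(-1.747, -0.669)
t=2.500: state=(-1.823, -0.006)
t=2.750: state=(-1.779, 0.318)
t=3.000: state=(-1.676, 0.488)
t=3.250: state=(-1.539, 0.609)
t=3.500: state=(-1.372, 0.731)
t=3.750: state=(-1.170, 0.889)
t=4.000: state=(-0.921, 1.120)
t=4.250: state=(-0.599, 1.484)
t=4.500: state=(-0.162, 2.056)
t=4.750: state=(0.442, 2.766)
t=5.000: state=(1.171, 2.852)
t=5.250: state=(1.749, 1.616)
t=5.500: state=(1.984, 0.385)
t=5.750: state=(2.000, -0.174)
t=6.000: state=(1.925, -0.391)
t=6.250: state=(1.813, -0.498)
t=6.340: state=(1.767, -0.527)
largest grid value and its neighbours: y(4.890)=2.97503, y(4.900)=2.97623, y(4.910)=2.97512
parabola through these three points peaks at t≈4.900 with y≈2.97623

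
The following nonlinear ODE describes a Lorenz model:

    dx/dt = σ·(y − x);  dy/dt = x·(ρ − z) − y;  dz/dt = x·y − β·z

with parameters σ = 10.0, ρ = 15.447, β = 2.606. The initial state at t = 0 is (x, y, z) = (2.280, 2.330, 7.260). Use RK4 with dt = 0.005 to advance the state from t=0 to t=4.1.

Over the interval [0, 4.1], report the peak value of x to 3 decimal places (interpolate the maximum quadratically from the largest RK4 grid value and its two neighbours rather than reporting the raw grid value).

t=0.000: state=(2.280, 2.330, 7.260)
step 1 (dt=0.005): k1=(0.500, 16.336, -13.607), k2=(0.896, 16.383, -13.422), k3=(0.887, 16.390, -13.421), k4=(1.275, 16.444, -13.235); state += dt/6·(k1+2k2+2k3+k4)
t=0.005: state=(2.284, 2.412, 7.193)
t=0.010: state=(2.293, 2.494, 7.128)
t=0.015: state=(2.305, 2.578, 7.064)
continuing one RK4 step at a time; state shown every 40 steps (Δt=0.2):
t=0.200: state=(4.750, 7.069, 6.801)
t=0.400: state=(9.952, 11.187, 16.728)
t=0.600: state=(5.828, 2.499, 18.806)
t=0.800: state=(2.260, 1.851, 12.102)
t=1.000: state=(2.963, 3.990, 8.270)
t=1.200: state=(6.545, 9.011, 9.880)
t=1.400: state=(9.220, 8.076, 19.060)
t=1.600: state=(4.485, 2.521, 16.241)
t=1.800: state=(2.998, 3.237, 11.007)
t=2.000: state=(4.901, 6.541, 9.472)
t=2.200: state=(8.481, 9.575, 15.157)
t=2.400: state=(6.686, 4.512, 18.039)
t=2.600: state=(3.771, 3.298, 13.305)
t=2.800: state=(4.432, 5.459, 10.514)
t=3.000: state=(7.292, 8.725, 13.148)
t=3.200: state=(7.604, 6.299, 17.706)
t=3.400: state=(4.719, 3.792, 14.807)
t=3.600: state=(4.462, 5.039, 11.669)
t=3.800: state=(6.528, 7.777, 12.572)
t=4.000: state=(7.657, 7.150, 16.677)
t=4.100: state=(6.703, 5.460, 16.837)
largest grid value and its neighbours: x(0.425)=10.14054, x(0.430)=10.14771, x(0.435)=10.14426
parabola through these three points peaks at t≈0.431 with x≈10.14787

max x = 10.148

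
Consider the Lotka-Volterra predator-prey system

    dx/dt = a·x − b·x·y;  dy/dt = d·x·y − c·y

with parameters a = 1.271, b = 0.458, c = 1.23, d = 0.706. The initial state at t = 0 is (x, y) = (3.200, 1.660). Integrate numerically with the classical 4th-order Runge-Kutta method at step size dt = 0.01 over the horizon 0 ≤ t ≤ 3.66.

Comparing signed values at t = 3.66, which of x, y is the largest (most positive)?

t=0.000: state=(3.200, 1.660)
step 1 (dt=0.01): k1=(1.634, 1.708), k2=(1.626, 1.727), k3=(1.626, 1.727), k4=(1.617, 1.745); state += dt/6·(k1+2k2+2k3+k4)
t=0.010: state=(3.216, 1.677)
t=0.020: state=(3.232, 1.695)
t=0.030: state=(3.248, 1.713)
continuing one RK4 step at a time; state shown every 20 steps (Δt=0.2):
t=0.200: state=(3.481, 2.083)
t=0.400: state=(3.612, 2.693)
t=0.600: state=(3.513, 3.493)
t=0.800: state=(3.157, 4.386)
t=1.000: state=(2.624, 5.165)
t=1.200: state=(2.059, 5.618)
t=1.400: state=(1.578, 5.671)
t=1.600: state=(1.223, 5.396)
t=1.800: state=(0.982, 4.924)
t=2.000: state=(0.827, 4.371)
t=2.200: state=(0.733, 3.814)
t=2.400: state=(0.683, 3.294)
t=2.600: state=(0.666, 2.832)
t=2.800: state=(0.675, 2.434)
t=3.000: state=(0.707, 2.097)
t=3.200: state=(0.762, 1.819)
t=3.400: state=(0.841, 1.592)
t=3.600: state=(0.946, 1.412)
t=3.660: state=(0.982, 1.366)
compare at T: x=0.982, y=1.366

largest component: y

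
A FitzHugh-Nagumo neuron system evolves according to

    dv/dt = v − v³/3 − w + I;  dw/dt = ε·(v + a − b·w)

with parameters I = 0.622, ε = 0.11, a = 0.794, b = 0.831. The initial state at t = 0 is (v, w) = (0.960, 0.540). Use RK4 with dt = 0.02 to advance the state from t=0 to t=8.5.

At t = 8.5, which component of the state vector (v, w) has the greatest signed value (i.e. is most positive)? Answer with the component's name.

t=0.000: state=(0.960, 0.540)
step 1 (dt=0.02): k1=(0.747, 0.144), k2=(0.746, 0.144), k3=(0.746, 0.144), k4=(0.745, 0.145); state += dt/6·(k1+2k2+2k3+k4)
t=0.020: state=(0.975, 0.543)
t=0.040: state=(0.990, 0.546)
t=0.060: state=(1.005, 0.549)
continuing one RK4 step at a time; state shown every 25 steps (Δt=0.5):
t=0.500: state=(1.300, 0.620)
t=1.000: state=(1.510, 0.711)
t=1.500: state=(1.590, 0.806)
t=2.000: state=(1.595, 0.898)
t=2.500: state=(1.566, 0.986)
t=3.000: state=(1.521, 1.067)
t=3.500: state=(1.469, 1.143)
t=4.000: state=(1.413, 1.212)
t=4.500: state=(1.352, 1.275)
t=5.000: state=(1.288, 1.332)
t=5.500: state=(1.218, 1.382)
t=6.000: state=(1.143, 1.427)
t=6.500: state=(1.058, 1.465)
t=7.000: state=(0.962, 1.496)
t=7.500: state=(0.846, 1.521)
t=8.000: state=(0.702, 1.537)
t=8.500: state=(0.509, 1.544)
compare at T: v=0.509, w=1.544

largest component: w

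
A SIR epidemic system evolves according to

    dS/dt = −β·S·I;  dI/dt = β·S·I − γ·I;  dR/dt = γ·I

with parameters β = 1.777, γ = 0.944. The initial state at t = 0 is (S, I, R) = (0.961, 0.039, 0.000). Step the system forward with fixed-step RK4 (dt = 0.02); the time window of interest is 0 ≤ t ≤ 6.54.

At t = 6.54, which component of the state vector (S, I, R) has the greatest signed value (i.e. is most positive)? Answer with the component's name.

largest component: R

t=0.000: state=(0.961, 0.039, 0.000)
step 1 (dt=0.02): k1=(-0.067, 0.030, 0.037), k2=(-0.067, 0.030, 0.037), k3=(-0.067, 0.030, 0.037), k4=(-0.068, 0.030, 0.037); state += dt/6·(k1+2k2+2k3+k4)
t=0.020: state=(0.960, 0.040, 0.001)
t=0.040: state=(0.958, 0.040, 0.001)
t=0.060: state=(0.957, 0.041, 0.002)
continuing one RK4 step at a time; state shown every 25 steps (Δt=0.5):
t=0.500: state=(0.922, 0.056, 0.022)
t=1.000: state=(0.869, 0.078, 0.054)
t=1.500: state=(0.802, 0.102, 0.096)
t=2.000: state=(0.725, 0.125, 0.150)
t=2.500: state=(0.643, 0.144, 0.214)
t=3.000: state=(0.563, 0.153, 0.284)
t=3.500: state=(0.491, 0.152, 0.356)
t=4.000: state=(0.431, 0.143, 0.426)
t=4.500: state=(0.382, 0.128, 0.490)
t=5.000: state=(0.343, 0.110, 0.547)
t=5.500: state=(0.314, 0.092, 0.594)
t=6.000: state=(0.292, 0.075, 0.633)
t=6.500: state=(0.275, 0.060, 0.665)
t=6.540: state=(0.274, 0.059, 0.667)
compare at T: S=0.274, I=0.059, R=0.667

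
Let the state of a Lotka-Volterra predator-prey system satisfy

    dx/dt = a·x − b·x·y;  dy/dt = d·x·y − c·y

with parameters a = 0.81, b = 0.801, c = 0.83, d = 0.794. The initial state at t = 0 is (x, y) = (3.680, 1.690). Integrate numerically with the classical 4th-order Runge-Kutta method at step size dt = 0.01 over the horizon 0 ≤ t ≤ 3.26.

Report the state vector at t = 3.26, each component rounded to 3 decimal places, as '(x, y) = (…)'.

(x, y) = (0.106, 0.801)

t=0.000: state=(3.680, 1.690)
step 1 (dt=0.01): k1=(-2.001, 3.535), k2=(-2.047, 3.559), k3=(-2.048, 3.559), k4=(-2.094, 3.582); state += dt/6·(k1+2k2+2k3+k4)
t=0.010: state=(3.660, 1.726)
t=0.020: state=(3.638, 1.762)
t=0.030: state=(3.616, 1.798)
continuing one RK4 step at a time; state shown every 20 steps (Δt=0.2):
t=0.200: state=(3.107, 2.464)
t=0.400: state=(2.313, 3.214)
t=0.600: state=(1.557, 3.694)
t=0.800: state=(0.998, 3.821)
t=1.000: state=(0.642, 3.679)
t=1.200: state=(0.428, 3.387)
t=1.400: state=(0.301, 3.037)
t=1.600: state=(0.224, 2.681)
t=1.800: state=(0.176, 2.343)
t=2.000: state=(0.146, 2.036)
t=2.200: state=(0.126, 1.762)
t=2.400: state=(0.114, 1.521)
t=2.600: state=(0.107, 1.311)
t=2.800: state=(0.104, 1.129)
t=3.000: state=(0.103, 0.973)
t=3.200: state=(0.105, 0.837)
t=3.260: state=(0.106, 0.801)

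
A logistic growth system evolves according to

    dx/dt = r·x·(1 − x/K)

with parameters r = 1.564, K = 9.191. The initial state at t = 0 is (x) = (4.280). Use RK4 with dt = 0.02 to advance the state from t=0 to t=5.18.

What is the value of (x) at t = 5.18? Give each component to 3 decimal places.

t=0.000: state=(4.280)
step 1 (dt=0.02): k1=(3.577), k2=(3.580), k3=(3.580), k4=(3.584); state += dt/6·(k1+2k2+2k3+k4)
t=0.020: state=(4.352)
t=0.040: state=(4.423)
t=0.060: state=(4.495)
continuing one RK4 step at a time; state shown every 10 steps (Δt=0.2):
t=0.200: state=(4.997)
t=0.400: state=(5.695)
t=0.600: state=(6.343)
t=0.800: state=(6.919)
t=1.000: state=(7.411)
t=1.200: state=(7.818)
t=1.400: state=(8.145)
t=1.600: state=(8.402)
t=1.800: state=(8.600)
t=2.000: state=(8.751)
t=2.200: state=(8.865)
t=2.400: state=(8.950)
t=2.600: state=(9.014)
t=2.800: state=(9.061)
t=3.000: state=(9.095)
t=3.200: state=(9.121)
t=3.400: state=(9.140)
t=3.600: state=(9.153)
t=3.800: state=(9.163)
t=4.000: state=(9.171)
t=4.200: state=(9.176)
t=4.400: state=(9.180)
t=4.600: state=(9.183)
t=4.800: state=(9.185)
t=5.000: state=(9.187)
t=5.180: state=(9.188)

(x) = (9.188)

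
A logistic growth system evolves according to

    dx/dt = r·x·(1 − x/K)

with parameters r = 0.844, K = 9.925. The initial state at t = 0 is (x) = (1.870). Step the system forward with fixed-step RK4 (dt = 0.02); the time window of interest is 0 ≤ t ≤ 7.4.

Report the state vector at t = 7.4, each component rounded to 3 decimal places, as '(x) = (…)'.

t=0.000: state=(1.870)
step 1 (dt=0.02): k1=(1.281), k2=(1.288), k3=(1.288), k4=(1.294); state += dt/6·(k1+2k2+2k3+k4)
t=0.020: state=(1.896)
t=0.040: state=(1.922)
t=0.060: state=(1.948)
continuing one RK4 step at a time; state shown every 25 steps (Δt=0.5):
t=0.500: state=(2.595)
t=1.000: state=(3.480)
t=1.500: state=(4.482)
t=2.000: state=(5.525)
t=2.500: state=(6.520)
t=3.000: state=(7.393)
t=3.500: state=(8.105)
t=4.000: state=(8.651)
t=4.500: state=(9.051)
t=5.000: state=(9.334)
t=5.500: state=(9.529)
t=6.000: state=(9.662)
t=6.500: state=(9.751)
t=7.000: state=(9.810)
t=7.400: state=(9.843)

(x) = (9.843)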